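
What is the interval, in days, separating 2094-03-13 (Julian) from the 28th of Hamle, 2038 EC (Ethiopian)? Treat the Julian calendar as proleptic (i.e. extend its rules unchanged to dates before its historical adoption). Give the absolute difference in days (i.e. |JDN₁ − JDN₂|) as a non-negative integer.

17401

First date → JDN 2485963; second date → JDN 2468562.
The interval is |2485963 − 2468562| = 17401 days.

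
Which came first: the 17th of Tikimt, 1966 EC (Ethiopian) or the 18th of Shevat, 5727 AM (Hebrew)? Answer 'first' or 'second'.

First date → JDN 2441983; second date → JDN 2439520.
JDN 2439520 < JDN 2441983, so the second date is earlier.

second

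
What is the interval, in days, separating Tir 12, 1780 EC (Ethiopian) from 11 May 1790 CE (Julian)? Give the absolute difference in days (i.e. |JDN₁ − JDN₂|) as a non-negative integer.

JDN of the first date = 2374132.
JDN of the second date = 2374986.
|2374986 − 2374132| = 854.

854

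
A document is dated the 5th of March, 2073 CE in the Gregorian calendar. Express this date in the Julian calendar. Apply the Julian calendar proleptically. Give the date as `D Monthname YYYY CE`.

20 February 2073 CE

For dates in this range the Gregorian date is 13 days ahead of the Julian.
5 March 2073 Gregorian − 13 days → 20 February 2073 Julian.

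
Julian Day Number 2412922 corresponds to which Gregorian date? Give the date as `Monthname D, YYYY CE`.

April 3, 1894 CE

Counting from JDN 2299161 = 15 Oct 1582 gives an offset of 113761 days.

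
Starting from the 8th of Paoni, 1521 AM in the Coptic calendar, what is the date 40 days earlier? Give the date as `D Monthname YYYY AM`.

JDN of the 8th of Paoni, 1521 AM = 2380487.
2380487 − 40 = 2380447.
JDN 2380447 in the Coptic calendar is 28 Parmouti 1521 AM.

28 Parmouti 1521 AM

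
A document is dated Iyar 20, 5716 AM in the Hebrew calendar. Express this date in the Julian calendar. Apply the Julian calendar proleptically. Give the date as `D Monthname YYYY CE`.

18 April 1956 CE

The source date corresponds to 1 May 1956 in the Gregorian calendar (JDN 2435595).
That day falls on 18 April 1956 CE in the Julian calendar.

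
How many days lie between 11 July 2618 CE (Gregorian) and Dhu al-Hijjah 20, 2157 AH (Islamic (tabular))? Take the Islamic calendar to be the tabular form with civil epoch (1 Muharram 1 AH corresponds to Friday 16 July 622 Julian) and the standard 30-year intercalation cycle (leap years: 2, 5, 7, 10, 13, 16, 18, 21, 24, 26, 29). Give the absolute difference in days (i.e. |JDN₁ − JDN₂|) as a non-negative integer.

JDN of the first date = 2677456.
JDN of the second date = 2712799.
|2712799 − 2677456| = 35343.

35343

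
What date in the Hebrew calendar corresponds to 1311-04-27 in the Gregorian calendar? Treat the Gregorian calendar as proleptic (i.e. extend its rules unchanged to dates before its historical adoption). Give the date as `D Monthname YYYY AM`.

30 Nisan 5071 AM

Both dates share Julian Day Number 2200009; in the Hebrew calendar that is 30 Nisan 5071 AM.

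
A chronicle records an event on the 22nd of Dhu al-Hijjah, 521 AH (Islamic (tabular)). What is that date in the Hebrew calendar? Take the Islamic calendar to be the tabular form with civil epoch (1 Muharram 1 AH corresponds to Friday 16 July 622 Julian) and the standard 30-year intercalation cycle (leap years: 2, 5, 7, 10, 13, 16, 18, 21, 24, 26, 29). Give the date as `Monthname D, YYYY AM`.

Tevet 23, 4888 AM

Both dates share Julian Day Number 2133057; in the Hebrew calendar that is 23 Tevet 4888 AM.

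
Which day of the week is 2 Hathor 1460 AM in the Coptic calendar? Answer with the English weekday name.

This is JDN 2357991 (10 November 1743 Gregorian).
Since JDN mod 7 = 6 (0 = Monday), the day is Sunday.

Sunday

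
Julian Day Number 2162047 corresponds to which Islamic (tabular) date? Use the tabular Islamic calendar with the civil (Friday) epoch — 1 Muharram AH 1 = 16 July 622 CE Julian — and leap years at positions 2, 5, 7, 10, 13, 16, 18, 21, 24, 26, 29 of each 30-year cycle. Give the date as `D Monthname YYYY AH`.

13 Shawwal 603 AH

JDN 2162047 is 20 May 1207 in the proleptic Gregorian calendar.
In the tabular Islamic calendar that day is 13 Shawwal 603 AH.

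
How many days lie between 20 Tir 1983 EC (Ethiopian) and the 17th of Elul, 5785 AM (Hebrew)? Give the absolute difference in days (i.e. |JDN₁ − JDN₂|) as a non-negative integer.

12644

First date → JDN 2448285; second date → JDN 2460929.
The interval is |2448285 − 2460929| = 12644 days.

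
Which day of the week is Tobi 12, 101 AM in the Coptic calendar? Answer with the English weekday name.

Tuesday

This is JDN 1861686 (8 January 385 Gregorian).
Since JDN mod 7 = 1 (0 = Monday), the day is Tuesday.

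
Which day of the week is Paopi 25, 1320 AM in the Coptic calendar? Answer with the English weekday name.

In the Gregorian calendar this is 2 November 1603 (JDN 2306849).
2306849 ≡ 6 (mod 7); counting from Monday = 0 gives Sunday.

Sunday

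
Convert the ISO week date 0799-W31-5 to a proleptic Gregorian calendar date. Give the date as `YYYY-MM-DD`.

ISO week 1 of 799 is the week containing the first Thursday of 799.
Week 31, day 5 (Friday) lands on 0799-08-06.

0799-08-06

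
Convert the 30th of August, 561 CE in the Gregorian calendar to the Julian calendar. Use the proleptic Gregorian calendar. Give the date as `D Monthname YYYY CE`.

The Julian–Gregorian offset here is 2 days (Julian trailing).
30 August 561 Gregorian − 2 days → 28 August 561 Julian.

28 August 561 CE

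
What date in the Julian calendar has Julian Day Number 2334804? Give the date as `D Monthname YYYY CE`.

JDN 2334804 is 16 May 1680 in the Gregorian calendar.
In the Julian calendar that day is 6 May 1680 CE.

6 May 1680 CE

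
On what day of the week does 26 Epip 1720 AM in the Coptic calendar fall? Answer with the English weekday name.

Monday

In the Gregorian calendar this is 2 August 2004 (JDN 2453220).
2453220 ≡ 0 (mod 7); counting from Monday = 0 gives Monday.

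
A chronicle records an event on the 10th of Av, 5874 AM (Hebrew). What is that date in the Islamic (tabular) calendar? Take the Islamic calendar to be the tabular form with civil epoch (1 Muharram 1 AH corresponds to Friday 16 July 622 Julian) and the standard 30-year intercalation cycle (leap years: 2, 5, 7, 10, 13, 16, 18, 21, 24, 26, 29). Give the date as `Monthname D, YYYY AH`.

Dhu al-Qa'dah 10, 1538 AH

The source date corresponds to 12 August 2114 in the Gregorian calendar (JDN 2493406).
That day falls on 10 Dhu al-Qa'dah 1538 AH in the tabular Islamic calendar.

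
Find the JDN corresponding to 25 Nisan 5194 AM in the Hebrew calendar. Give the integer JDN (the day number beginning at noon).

Equivalently 13 April 1434 (proleptic Gregorian).
JDN 2451545 is 1 January 2000 CE (Gregorian); the target day is −206625 days from there, so JDN = 2244920.

2244920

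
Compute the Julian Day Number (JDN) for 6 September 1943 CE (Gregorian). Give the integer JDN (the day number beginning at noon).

JDN 2400001 is 17 November 1858 CE (Gregorian), MJD 0; the target day is +30973 days from there, so JDN = 2430974.

2430974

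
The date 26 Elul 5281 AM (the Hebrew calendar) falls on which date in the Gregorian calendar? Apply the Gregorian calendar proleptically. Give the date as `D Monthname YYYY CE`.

Both dates share Julian Day Number 2276844; in the Gregorian calendar that is 8 September 1521 CE.

8 September 1521 CE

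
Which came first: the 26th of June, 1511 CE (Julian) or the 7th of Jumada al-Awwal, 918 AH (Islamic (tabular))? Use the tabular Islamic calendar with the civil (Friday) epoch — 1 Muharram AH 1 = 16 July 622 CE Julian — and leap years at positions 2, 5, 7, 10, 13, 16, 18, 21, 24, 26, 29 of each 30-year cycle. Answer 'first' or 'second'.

first

First date → JDN 2273127; second date → JDN 2273518.
JDN 2273127 < JDN 2273518, so the first date is earlier.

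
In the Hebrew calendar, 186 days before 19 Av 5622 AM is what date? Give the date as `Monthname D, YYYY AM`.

JDN of 19 Av 5622 AM = 2401368.
2401368 − 186 = 2401182.
JDN 2401182 in the Hebrew calendar is Adar I 10, 5622 AM.

Adar I 10, 5622 AM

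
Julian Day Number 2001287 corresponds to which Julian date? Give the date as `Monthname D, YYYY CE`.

JDN 2001287 is 28 March 767 in the proleptic Gregorian calendar.
In the Julian calendar that day is March 24, 767 CE.

March 24, 767 CE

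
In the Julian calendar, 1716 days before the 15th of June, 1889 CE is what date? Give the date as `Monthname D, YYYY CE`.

JDN of the 15th of June, 1889 CE = 2411181.
2411181 − 1716 = 2409465.
JDN 2409465 in the Julian calendar is October 3, 1884 CE.

October 3, 1884 CE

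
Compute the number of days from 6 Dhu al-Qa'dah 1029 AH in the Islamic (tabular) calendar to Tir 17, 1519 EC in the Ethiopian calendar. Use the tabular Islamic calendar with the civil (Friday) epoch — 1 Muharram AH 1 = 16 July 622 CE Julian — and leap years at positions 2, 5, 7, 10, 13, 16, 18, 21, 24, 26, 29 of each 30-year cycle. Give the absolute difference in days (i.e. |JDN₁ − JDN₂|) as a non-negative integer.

JDN of the first date = 2313029.
JDN of the second date = 2278806.
|2278806 − 2313029| = 34223.

34223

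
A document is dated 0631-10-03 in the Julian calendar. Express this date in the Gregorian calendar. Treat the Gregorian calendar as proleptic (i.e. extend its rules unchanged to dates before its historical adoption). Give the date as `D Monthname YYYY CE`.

At this point the Julian calendar is 3 days behind the Gregorian.
3 October 631 Julian + 3 days → 6 October 631 Gregorian.

6 October 631 CE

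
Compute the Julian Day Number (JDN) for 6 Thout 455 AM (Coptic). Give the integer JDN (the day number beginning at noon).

In the proleptic Gregorian calendar the same day is 7 September 738.
JDN 2400001 is 17 November 1858 CE (Gregorian), MJD 0; the target day is −409143 days from there, so JDN = 1990858.

1990858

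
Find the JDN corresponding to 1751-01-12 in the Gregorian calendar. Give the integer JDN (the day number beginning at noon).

2360611

JDN 2400001 is 17 November 1858 CE (Gregorian), MJD 0; the target day is −39390 days from there, so JDN = 2360611.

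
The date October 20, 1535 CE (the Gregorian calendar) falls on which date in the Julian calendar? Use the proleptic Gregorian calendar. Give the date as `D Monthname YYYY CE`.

At this point the Julian calendar is 10 days behind the Gregorian.
20 October 1535 Gregorian − 10 days → 10 October 1535 Julian.

10 October 1535 CE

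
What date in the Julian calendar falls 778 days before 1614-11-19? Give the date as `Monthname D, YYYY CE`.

The starting date is JDN 2310894; 2310894 − 778 = 2310116.
JDN 2310116 corresponds to October 2, 1612 CE.

October 2, 1612 CE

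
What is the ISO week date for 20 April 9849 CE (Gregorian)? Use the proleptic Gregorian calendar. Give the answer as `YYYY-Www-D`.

9849-W16-5

The weekday is Friday (ISO weekday 5).
That Friday belongs to ISO week 16 of ISO year 9849.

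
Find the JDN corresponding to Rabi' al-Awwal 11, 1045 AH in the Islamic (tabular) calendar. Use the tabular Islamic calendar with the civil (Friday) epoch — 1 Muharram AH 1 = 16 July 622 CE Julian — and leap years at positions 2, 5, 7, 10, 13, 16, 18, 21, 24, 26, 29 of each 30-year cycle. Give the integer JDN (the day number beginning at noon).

Equivalently 25 August 1635 (Gregorian).
JDN 2451545 is 1 January 2000 CE (Gregorian); the target day is −133077 days from there, so JDN = 2318468.

2318468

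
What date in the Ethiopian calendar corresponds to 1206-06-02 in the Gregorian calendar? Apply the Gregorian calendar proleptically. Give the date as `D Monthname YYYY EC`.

1 Sene 1198 EC

Julian Day Number of the source date = 2161695.
Converting JDN 2161695 to the Ethiopian calendar gives 1 Sene 1198 EC.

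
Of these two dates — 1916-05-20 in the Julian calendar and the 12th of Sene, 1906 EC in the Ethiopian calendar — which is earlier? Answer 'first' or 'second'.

Converting both to JDN: 2421017 vs 2420303; the smaller is the second.

second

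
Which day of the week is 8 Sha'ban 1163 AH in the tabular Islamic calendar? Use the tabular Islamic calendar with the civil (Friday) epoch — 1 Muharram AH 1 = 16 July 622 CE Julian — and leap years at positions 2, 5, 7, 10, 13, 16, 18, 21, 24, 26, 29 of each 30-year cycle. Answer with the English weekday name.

Monday

Equivalently 13 July 1750 Gregorian, JDN 2360428.
2360428 ≡ 0 (mod 7); counting from Monday = 0 gives Monday.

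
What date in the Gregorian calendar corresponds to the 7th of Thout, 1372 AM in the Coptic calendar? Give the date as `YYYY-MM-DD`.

1655-09-15

Both dates share Julian Day Number 2325794; in the Gregorian calendar that is 15 September 1655 CE.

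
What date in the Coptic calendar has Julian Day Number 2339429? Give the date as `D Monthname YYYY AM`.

The Gregorian equivalent of JDN 2339429 is 13 January 1693.
In the Coptic calendar that day is 8 Tobi 1409 AM.

8 Tobi 1409 AM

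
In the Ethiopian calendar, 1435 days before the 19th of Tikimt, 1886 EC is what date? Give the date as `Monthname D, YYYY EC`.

Hidar 15, 1882 EC

Counting 1435 days back from JDN 2412765 reaches JDN 2411330, which is Hidar 15, 1882 EC.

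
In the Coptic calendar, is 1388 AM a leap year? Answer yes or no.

no

1388 mod 4 = 0; in the Coptic calendar a year is leap when year mod 4 = 3, so it is a common year.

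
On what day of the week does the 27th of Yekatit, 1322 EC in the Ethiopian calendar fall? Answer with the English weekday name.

In the proleptic Gregorian calendar this is 1 March 1330 (JDN 2206892).
Since JDN mod 7 = 2 (0 = Monday), the day is Wednesday.

Wednesday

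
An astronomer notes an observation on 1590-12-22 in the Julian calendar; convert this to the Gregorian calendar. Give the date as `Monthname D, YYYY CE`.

The Julian–Gregorian offset here is 10 days (Julian trailing).
22 December 1590 Julian + 10 days → 1 January 1591 Gregorian.

January 1, 1591 CE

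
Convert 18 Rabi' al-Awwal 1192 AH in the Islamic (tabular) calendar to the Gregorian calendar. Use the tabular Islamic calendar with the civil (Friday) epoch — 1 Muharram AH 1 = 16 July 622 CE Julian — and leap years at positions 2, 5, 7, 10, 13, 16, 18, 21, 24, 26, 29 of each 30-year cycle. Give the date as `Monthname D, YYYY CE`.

April 16, 1778 CE

Both dates share Julian Day Number 2370567; in the Gregorian calendar that is 16 April 1778 CE.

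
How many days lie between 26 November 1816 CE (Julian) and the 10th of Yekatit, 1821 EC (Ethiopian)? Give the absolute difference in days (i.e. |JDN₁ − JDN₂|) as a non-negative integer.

JDN of the first date = 2384682.
JDN of the second date = 2389135.
|2389135 − 2384682| = 4453.

4453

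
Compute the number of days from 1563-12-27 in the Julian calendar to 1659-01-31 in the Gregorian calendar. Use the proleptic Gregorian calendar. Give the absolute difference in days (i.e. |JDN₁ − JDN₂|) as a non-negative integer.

First date → JDN 2292304; second date → JDN 2327028.
The interval is |2292304 − 2327028| = 34724 days.

34724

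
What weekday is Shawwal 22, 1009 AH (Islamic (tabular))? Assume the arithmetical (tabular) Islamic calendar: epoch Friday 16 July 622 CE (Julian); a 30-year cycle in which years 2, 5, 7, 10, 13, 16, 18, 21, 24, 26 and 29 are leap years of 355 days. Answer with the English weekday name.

This is JDN 2305929 (26 April 1601 Gregorian).
2305929 ≡ 3 (mod 7); counting from Monday = 0 gives Thursday.

Thursday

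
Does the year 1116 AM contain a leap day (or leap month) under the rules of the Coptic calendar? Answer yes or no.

1116 mod 4 = 0; in the Coptic calendar a year is leap when year mod 4 = 3, so it is a common year.

no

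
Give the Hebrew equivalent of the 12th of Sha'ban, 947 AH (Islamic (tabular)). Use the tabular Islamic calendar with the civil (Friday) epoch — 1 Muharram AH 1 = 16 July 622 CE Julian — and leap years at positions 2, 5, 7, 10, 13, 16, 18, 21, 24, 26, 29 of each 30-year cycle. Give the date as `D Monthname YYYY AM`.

The source date corresponds to 22 December 1540 in the proleptic Gregorian calendar (JDN 2283889).
That day falls on 12 Tevet 5301 AM in the Hebrew calendar.

12 Tevet 5301 AM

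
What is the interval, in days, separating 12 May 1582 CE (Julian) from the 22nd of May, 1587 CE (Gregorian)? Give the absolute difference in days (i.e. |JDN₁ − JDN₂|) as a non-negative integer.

First date → JDN 2299015; second date → JDN 2300841.
The interval is |2299015 − 2300841| = 1826 days.

1826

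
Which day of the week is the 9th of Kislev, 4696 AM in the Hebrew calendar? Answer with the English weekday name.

Saturday

This is JDN 2062877 (12 November 935 Gregorian).
2062877 ≡ 5 (mod 7); counting from Monday = 0 gives Saturday.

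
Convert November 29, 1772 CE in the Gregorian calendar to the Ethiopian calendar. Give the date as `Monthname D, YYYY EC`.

Both dates share Julian Day Number 2368603; in the Ethiopian calendar that is 22 Hidar 1765 EC.

Hidar 22, 1765 EC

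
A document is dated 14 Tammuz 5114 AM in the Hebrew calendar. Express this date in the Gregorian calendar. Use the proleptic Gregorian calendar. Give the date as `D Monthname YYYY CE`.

13 July 1354 CE

Both dates share Julian Day Number 2215792; in the Gregorian calendar that is 13 July 1354 CE.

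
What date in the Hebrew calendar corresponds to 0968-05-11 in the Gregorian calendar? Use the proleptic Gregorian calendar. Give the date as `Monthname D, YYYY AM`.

Sivan 6, 4728 AM

Both dates share Julian Day Number 2074746; in the Hebrew calendar that is 6 Sivan 4728 AM.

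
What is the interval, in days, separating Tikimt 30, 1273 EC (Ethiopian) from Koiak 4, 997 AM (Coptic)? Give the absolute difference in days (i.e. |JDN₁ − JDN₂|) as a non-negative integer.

First date → JDN 2188878; second date → JDN 2188912.
The interval is |2188878 − 2188912| = 34 days.

34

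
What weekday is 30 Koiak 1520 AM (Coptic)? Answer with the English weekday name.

Sunday

This is JDN 2379964 (8 January 1804 Gregorian).
2379964 ≡ 6 (mod 7); counting from Monday = 0 gives Sunday.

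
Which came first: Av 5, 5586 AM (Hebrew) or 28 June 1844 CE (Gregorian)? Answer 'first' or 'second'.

first

First date → JDN 2388212; second date → JDN 2394746.
JDN 2388212 < JDN 2394746, so the first date is earlier.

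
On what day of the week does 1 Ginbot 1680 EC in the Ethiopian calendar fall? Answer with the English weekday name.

Thursday

Equivalently 6 May 1688 Gregorian, JDN 2337716.
JDN 2337716 mod 7 = 3, and JDN 0 was a Monday, so this is a Thursday.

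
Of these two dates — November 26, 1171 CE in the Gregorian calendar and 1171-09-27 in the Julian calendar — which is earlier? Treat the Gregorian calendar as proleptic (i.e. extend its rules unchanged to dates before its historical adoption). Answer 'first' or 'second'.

Converting both to JDN: 2149088 vs 2149035; the smaller is the second.

second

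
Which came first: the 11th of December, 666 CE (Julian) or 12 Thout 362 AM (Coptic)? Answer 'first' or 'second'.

First date → JDN 1964659; second date → JDN 1956896.
JDN 1956896 < JDN 1964659, so the second date is earlier.

second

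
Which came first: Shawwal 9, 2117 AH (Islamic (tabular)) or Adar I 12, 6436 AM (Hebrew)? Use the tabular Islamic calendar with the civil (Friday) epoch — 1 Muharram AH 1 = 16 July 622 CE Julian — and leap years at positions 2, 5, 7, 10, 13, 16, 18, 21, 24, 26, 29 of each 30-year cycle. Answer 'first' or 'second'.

second

Converting both to JDN: 2698554 vs 2698497; the smaller is the second.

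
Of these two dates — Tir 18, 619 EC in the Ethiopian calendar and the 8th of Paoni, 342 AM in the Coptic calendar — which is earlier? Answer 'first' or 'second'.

Converting both to JDN: 1950082 vs 1949857; the smaller is the second.

second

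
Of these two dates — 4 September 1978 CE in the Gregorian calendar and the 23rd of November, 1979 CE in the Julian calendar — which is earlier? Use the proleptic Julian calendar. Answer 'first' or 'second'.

First date → JDN 2443756; second date → JDN 2444214.
JDN 2443756 < JDN 2444214, so the first date is earlier.

first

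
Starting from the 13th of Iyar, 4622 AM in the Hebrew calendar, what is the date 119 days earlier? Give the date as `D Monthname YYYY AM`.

The starting date is JDN 2036009; 2036009 − 119 = 2035890.
JDN 2035890 corresponds to 12 Tevet 4622 AM.

12 Tevet 4622 AM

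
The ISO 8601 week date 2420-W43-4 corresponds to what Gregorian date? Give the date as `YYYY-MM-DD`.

ISO week 1 of 2420 is the week containing the first Thursday of 2420.
Week 43, day 4 (Thursday) lands on 2420-10-22.

2420-10-22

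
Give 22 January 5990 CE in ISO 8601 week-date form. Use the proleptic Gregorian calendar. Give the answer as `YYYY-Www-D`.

5990-W04-1

The weekday is Monday (ISO weekday 1).
That Monday belongs to ISO week 4 of ISO year 5990.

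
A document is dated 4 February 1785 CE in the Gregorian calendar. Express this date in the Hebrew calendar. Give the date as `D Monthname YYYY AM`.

Julian Day Number of the source date = 2373053.
Converting JDN 2373053 to the Hebrew calendar gives 24 Shevat 5545 AM.

24 Shevat 5545 AM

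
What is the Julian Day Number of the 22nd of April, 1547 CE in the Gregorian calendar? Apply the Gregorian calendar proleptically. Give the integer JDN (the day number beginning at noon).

2286201

JDN 2451545 is 1 January 2000 CE (Gregorian); the target day is −165344 days from there, so JDN = 2286201.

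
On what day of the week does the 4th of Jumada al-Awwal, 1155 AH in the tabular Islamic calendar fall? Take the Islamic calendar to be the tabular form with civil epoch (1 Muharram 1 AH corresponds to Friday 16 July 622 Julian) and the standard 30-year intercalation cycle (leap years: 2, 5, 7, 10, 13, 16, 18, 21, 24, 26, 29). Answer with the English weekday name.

Equivalently 7 July 1742 Gregorian, JDN 2357500.
JDN 2357500 mod 7 = 5, and JDN 0 was a Monday, so this is a Saturday.

Saturday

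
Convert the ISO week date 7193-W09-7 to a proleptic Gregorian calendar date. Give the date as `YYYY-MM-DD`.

ISO week 1 of 7193 is the week containing the first Thursday of 7193.
Week 9, day 7 (Sunday) lands on 7193-03-07.

7193-03-07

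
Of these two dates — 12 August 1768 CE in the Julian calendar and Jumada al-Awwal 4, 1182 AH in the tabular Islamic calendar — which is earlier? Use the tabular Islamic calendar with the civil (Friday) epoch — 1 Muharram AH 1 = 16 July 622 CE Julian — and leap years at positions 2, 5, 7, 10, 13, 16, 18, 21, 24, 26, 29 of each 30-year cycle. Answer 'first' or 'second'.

First date → JDN 2367044; second date → JDN 2367068.
JDN 2367044 < JDN 2367068, so the first date is earlier.

first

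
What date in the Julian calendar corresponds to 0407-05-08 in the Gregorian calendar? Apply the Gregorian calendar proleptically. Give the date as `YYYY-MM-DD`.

0407-05-07

For dates in this range the Gregorian date is 1 day ahead of the Julian.
8 May 407 Gregorian − 1 day → 7 May 407 Julian.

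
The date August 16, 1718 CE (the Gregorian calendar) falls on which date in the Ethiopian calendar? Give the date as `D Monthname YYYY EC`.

Both dates share Julian Day Number 2348774; in the Ethiopian calendar that is 12 Nehase 1710 EC.

12 Nehase 1710 EC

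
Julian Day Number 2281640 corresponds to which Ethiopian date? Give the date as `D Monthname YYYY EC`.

The proleptic Gregorian equivalent of JDN 2281640 is 26 October 1534.
In the Ethiopian calendar that day is 19 Tikimt 1527 EC.

19 Tikimt 1527 EC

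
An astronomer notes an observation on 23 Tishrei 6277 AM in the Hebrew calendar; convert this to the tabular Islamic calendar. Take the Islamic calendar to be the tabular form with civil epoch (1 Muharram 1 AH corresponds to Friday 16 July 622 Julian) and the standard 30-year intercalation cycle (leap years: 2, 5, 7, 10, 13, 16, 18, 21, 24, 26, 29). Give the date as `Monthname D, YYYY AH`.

Julian Day Number of the source date = 2640303.
Converting JDN 2640303 to the tabular Islamic calendar gives 22 Jumada al-Awwal 1953 AH.

Jumada al-Awwal 22, 1953 AH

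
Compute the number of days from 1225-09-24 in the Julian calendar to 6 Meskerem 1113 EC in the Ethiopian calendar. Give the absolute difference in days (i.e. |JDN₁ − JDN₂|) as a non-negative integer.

38372

JDN of the first date = 2168756.
JDN of the second date = 2130384.
|2130384 − 2168756| = 38372.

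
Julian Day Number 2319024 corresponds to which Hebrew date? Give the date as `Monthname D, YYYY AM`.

JDN 2319024 is 3 March 1637 in the Gregorian calendar.
In the Hebrew calendar that day is Adar 7, 5397 AM.

Adar 7, 5397 AM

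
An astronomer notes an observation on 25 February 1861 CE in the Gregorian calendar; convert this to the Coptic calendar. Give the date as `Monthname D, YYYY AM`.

Meshir 19, 1577 AM

Both dates share Julian Day Number 2400832; in the Coptic calendar that is 19 Meshir 1577 AM.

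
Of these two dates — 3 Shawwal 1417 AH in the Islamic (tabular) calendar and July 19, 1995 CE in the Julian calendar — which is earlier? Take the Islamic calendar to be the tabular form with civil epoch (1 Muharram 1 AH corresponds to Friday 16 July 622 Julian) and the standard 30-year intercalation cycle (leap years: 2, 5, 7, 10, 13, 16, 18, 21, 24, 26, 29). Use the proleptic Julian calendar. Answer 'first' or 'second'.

The two dates have Julian Day Numbers 2450491 and 2449931 respectively.
Since 2449931 < 2450491, the second date comes first.

second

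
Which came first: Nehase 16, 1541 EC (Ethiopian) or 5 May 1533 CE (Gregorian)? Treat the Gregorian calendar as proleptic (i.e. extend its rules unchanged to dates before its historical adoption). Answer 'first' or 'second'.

Converting both to JDN: 2287051 vs 2281101; the smaller is the second.

second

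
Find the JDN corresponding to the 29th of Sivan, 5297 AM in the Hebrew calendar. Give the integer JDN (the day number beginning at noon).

2282606

Equivalently 18 June 1537 (proleptic Gregorian).
JDN 2400001 is 17 November 1858 CE (Gregorian), MJD 0; the target day is −117395 days from there, so JDN = 2282606.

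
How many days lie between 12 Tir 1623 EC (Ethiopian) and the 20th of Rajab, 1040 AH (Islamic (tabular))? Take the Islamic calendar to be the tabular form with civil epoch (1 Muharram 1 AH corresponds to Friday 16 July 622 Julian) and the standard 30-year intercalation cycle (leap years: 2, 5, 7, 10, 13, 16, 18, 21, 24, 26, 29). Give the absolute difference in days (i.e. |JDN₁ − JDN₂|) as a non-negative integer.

First date → JDN 2316787; second date → JDN 2316823.
The interval is |2316787 − 2316823| = 36 days.

36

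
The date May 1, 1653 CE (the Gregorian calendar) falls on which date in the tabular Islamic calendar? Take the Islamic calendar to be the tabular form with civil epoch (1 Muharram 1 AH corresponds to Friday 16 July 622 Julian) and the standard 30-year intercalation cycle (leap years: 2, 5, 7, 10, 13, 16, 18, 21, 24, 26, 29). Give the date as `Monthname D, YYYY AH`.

Jumada al-Thani 3, 1063 AH

Julian Day Number of the source date = 2324927.
Converting JDN 2324927 to the tabular Islamic calendar gives 3 Jumada al-Thani 1063 AH.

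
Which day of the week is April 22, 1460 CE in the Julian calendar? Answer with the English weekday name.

Tuesday

Equivalently 1 May 1460 Gregorian, JDN 2254435.
JDN 2254435 mod 7 = 1, and JDN 0 was a Monday, so this is a Tuesday.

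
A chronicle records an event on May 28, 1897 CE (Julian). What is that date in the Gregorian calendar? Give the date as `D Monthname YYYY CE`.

For dates in this range the Gregorian date is 12 days ahead of the Julian.
28 May 1897 Julian + 12 days → 9 June 1897 Gregorian.

9 June 1897 CE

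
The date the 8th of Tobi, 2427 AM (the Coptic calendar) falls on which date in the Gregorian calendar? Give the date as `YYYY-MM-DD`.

2711-01-22

Both dates share Julian Day Number 2711253; in the Gregorian calendar that is 22 January 2711 CE.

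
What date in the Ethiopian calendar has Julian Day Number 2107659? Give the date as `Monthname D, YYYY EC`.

Sene 22, 1050 EC

JDN 2107659 is 22 June 1058 in the proleptic Gregorian calendar.
In the Ethiopian calendar that day is Sene 22, 1050 EC.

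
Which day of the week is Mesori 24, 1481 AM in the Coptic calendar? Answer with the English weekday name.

Equivalently 28 August 1765 Gregorian, JDN 2365953.
2365953 ≡ 2 (mod 7); counting from Monday = 0 gives Wednesday.

Wednesday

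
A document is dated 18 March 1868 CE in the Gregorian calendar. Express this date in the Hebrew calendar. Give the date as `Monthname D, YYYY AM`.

Julian Day Number of the source date = 2403410.
Converting JDN 2403410 to the Hebrew calendar gives 24 Adar 5628 AM.

Adar 24, 5628 AM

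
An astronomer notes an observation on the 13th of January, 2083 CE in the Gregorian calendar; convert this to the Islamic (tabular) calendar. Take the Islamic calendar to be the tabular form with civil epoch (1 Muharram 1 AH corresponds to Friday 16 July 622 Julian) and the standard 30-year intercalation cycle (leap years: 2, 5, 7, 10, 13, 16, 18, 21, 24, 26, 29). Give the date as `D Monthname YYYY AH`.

23 Rabi' al-Thani 1506 AH

Both dates share Julian Day Number 2481873; in the tabular Islamic calendar that is 23 Rabi' al-Thani 1506 AH.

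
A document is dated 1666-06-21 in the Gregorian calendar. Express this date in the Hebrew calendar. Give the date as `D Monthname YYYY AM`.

Julian Day Number of the source date = 2329726.
Converting JDN 2329726 to the Hebrew calendar gives 18 Sivan 5426 AM.

18 Sivan 5426 AM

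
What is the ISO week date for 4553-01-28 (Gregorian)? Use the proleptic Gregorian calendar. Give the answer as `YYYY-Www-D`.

4553-W04-7

The weekday is Sunday (ISO weekday 7).
That Sunday belongs to ISO week 4 of ISO year 4553.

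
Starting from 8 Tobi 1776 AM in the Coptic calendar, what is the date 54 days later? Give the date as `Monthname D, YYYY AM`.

The starting date is JDN 2473476; 2473476 + 54 = 2473530.
JDN 2473530 corresponds to Paremhat 2, 1776 AM.

Paremhat 2, 1776 AM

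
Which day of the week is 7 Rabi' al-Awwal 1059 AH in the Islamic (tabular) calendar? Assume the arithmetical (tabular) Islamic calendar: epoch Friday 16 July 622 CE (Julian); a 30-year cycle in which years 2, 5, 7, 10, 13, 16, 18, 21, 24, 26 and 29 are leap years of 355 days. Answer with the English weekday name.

This is JDN 2323425 (21 March 1649 Gregorian).
2323425 ≡ 6 (mod 7); counting from Monday = 0 gives Sunday.

Sunday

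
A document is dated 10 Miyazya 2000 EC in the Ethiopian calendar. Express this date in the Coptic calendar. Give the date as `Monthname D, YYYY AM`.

Both dates share Julian Day Number 2454575; in the Coptic calendar that is 10 Parmouti 1724 AM.

Parmouti 10, 1724 AM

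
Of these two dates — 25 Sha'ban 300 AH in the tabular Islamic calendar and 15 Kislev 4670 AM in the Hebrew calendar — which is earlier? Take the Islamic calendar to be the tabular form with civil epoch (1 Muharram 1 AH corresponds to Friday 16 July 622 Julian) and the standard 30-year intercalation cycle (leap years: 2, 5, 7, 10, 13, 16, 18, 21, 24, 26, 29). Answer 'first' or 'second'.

second

Converting both to JDN: 2054627 vs 2053405; the smaller is the second.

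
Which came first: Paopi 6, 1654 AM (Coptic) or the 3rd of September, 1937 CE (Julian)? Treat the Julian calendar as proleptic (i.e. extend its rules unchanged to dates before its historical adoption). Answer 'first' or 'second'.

First date → JDN 2428823; second date → JDN 2428793.
JDN 2428793 < JDN 2428823, so the second date is earlier.

second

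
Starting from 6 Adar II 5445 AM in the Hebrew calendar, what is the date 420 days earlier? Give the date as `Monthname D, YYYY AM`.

Shevat 1, 5444 AM

The starting date is JDN 2336565; 2336565 − 420 = 2336145.
JDN 2336145 corresponds to Shevat 1, 5444 AM.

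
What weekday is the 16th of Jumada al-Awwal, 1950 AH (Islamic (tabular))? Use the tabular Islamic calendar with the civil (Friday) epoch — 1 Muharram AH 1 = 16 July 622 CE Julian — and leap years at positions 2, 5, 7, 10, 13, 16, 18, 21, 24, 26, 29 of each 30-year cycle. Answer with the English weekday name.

This is JDN 2639234 (16 November 2513 Gregorian).
2639234 ≡ 3 (mod 7); counting from Monday = 0 gives Thursday.

Thursday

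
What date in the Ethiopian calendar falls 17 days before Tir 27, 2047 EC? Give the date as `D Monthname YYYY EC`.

10 Tir 2047 EC

JDN of Tir 27, 2047 EC = 2471668.
2471668 − 17 = 2471651.
JDN 2471651 in the Ethiopian calendar is 10 Tir 2047 EC.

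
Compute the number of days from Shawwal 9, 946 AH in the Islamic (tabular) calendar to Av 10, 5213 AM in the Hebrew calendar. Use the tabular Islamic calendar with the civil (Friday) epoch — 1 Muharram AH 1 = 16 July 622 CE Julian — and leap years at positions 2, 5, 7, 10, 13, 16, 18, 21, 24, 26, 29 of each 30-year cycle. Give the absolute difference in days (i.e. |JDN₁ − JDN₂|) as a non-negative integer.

First date → JDN 2283590; second date → JDN 2251963.
The interval is |2283590 − 2251963| = 31627 days.

31627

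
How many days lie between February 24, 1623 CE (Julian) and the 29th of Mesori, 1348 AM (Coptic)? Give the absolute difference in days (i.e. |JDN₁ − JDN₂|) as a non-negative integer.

3467

JDN of the first date = 2313913.
JDN of the second date = 2317380.
|2317380 − 2313913| = 3467.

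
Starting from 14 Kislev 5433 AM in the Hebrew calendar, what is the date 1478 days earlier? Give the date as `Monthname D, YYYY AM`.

Counting 1478 days back from JDN 2332083 reaches JDN 2330605, which is Kislev 12, 5429 AM.

Kislev 12, 5429 AM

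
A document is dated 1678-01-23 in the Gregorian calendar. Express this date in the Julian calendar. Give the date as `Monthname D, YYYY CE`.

At this point the Julian calendar is 10 days behind the Gregorian.
23 January 1678 Gregorian − 10 days → 13 January 1678 Julian.

January 13, 1678 CE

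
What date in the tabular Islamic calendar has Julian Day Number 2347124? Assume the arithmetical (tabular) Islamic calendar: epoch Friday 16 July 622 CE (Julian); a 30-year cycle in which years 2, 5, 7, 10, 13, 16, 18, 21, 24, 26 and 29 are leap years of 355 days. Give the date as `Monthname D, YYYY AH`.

Muharram 23, 1126 AH

JDN 2347124 is 8 February 1714 in the Gregorian calendar.
In the tabular Islamic calendar that day is Muharram 23, 1126 AH.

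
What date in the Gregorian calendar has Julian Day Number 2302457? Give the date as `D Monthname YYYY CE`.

24 October 1591 CE

JDN 2451545 is 1 Jan 2000; 2302457 is −149088 days from there.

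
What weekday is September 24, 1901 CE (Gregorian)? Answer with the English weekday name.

Since JDN mod 7 = 1 (0 = Monday), the day is Tuesday.

Tuesday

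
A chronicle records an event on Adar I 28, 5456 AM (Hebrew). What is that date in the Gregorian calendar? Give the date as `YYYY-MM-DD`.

1696-03-02

Both dates share Julian Day Number 2340573; in the Gregorian calendar that is 2 March 1696 CE.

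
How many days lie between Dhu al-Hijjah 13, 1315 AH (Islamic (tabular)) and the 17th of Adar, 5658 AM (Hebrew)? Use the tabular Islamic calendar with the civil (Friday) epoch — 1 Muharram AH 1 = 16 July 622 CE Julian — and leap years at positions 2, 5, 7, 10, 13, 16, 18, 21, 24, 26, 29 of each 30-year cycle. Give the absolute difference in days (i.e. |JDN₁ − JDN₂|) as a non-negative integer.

JDN of the first date = 2414415.
JDN of the second date = 2414360.
|2414360 − 2414415| = 55.

55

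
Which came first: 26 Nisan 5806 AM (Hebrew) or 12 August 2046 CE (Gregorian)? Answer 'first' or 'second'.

first

Converting both to JDN: 2468468 vs 2468570; the smaller is the first.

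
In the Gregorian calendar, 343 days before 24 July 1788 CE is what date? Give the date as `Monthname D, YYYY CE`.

August 16, 1787 CE

The starting date is JDN 2374319; 2374319 − 343 = 2373976.
JDN 2373976 corresponds to August 16, 1787 CE.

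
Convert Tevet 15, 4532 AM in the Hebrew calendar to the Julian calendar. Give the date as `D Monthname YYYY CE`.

Julian Day Number of the source date = 2003026.
Converting JDN 2003026 to the Julian calendar gives 27 December 771 CE.

27 December 771 CE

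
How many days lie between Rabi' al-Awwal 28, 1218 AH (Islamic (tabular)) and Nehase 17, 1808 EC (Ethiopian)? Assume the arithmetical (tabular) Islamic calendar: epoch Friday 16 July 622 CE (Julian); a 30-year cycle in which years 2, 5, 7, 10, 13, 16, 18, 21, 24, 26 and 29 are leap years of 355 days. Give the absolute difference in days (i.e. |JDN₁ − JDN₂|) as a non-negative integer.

4784

First date → JDN 2379790; second date → JDN 2384574.
The interval is |2379790 − 2384574| = 4784 days.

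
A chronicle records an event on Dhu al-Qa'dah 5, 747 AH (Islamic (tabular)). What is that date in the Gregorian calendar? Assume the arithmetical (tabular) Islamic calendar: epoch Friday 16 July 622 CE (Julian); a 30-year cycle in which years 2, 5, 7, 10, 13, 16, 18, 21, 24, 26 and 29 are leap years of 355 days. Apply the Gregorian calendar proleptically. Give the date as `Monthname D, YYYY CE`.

Julian Day Number of the source date = 2213097.
Converting JDN 2213097 to the Gregorian calendar gives 25 February 1347 CE.

February 25, 1347 CE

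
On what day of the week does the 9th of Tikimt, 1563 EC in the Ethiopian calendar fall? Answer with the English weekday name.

Friday

Equivalently 16 October 1570 Gregorian, JDN 2294779.
Since JDN mod 7 = 4 (0 = Monday), the day is Friday.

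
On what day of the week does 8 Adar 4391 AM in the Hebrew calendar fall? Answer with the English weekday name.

Friday

This is JDN 1951576 (18 February 631 Gregorian).
JDN 1951576 mod 7 = 4, and JDN 0 was a Monday, so this is a Friday.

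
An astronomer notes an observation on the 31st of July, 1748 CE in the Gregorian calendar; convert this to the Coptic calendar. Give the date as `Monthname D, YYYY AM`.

Julian Day Number of the source date = 2359716.
Converting JDN 2359716 to the Coptic calendar gives 26 Epip 1464 AM.

Epip 26, 1464 AM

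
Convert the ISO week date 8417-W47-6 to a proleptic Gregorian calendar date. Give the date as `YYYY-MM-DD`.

ISO week 1 of 8417 is the week containing the first Thursday of 8417.
Week 47, day 6 (Saturday) lands on 8417-11-25.

8417-11-25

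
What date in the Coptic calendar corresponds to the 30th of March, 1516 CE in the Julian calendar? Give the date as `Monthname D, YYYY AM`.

The source date corresponds to 9 April 1516 in the proleptic Gregorian calendar (JDN 2274866).
That day falls on 4 Parmouti 1232 AM in the Coptic calendar.

Parmouti 4, 1232 AM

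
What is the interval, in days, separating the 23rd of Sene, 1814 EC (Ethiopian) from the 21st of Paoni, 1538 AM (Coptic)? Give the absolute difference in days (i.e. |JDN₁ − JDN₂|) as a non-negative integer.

2

JDN of the first date = 2386711.
JDN of the second date = 2386709.
|2386709 − 2386711| = 2.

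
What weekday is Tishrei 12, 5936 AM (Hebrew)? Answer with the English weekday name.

In the Gregorian calendar this is 27 September 2175 (JDN 2515732).
2515732 ≡ 2 (mod 7); counting from Monday = 0 gives Wednesday.

Wednesday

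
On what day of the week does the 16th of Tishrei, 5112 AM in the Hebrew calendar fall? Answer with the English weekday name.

Friday

This is JDN 2214790 (15 October 1351 Gregorian).
2214790 ≡ 4 (mod 7); counting from Monday = 0 gives Friday.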